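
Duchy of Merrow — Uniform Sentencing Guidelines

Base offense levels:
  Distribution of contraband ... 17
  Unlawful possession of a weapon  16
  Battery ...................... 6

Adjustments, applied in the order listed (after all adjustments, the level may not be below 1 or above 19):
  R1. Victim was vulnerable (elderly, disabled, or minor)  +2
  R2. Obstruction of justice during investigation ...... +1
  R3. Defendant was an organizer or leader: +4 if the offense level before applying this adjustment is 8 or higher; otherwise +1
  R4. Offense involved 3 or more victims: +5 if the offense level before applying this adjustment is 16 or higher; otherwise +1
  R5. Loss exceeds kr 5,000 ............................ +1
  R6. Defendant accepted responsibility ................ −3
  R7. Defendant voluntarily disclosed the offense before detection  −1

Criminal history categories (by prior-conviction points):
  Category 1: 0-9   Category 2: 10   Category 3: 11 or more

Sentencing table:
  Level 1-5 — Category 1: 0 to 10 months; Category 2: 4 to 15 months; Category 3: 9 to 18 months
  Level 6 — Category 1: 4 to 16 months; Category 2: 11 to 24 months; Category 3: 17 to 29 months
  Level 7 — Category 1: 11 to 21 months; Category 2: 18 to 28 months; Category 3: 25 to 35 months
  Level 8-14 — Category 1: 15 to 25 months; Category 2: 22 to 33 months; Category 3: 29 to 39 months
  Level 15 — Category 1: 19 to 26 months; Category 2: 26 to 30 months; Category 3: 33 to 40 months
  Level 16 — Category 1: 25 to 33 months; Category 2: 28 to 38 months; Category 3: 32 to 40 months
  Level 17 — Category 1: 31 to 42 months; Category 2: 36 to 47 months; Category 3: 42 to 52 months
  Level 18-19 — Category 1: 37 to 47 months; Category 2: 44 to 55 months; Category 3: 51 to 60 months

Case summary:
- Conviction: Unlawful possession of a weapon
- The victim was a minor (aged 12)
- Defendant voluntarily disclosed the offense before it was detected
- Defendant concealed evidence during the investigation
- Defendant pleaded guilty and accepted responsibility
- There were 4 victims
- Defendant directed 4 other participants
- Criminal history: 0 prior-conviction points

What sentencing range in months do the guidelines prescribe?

37-47 months

Base offense level for unlawful possession of a weapon: 16.
R1 applies: 16 + 2 = 18.
R2 applies: 18 + 1 = 19.
R3 applies (level before this adjustment is 19 ≥ 8, so +4): 19 + 4 = 23.
R4 applies (level before this adjustment is 23 ≥ 16, so +5): 23 + 5 = 28.
R5 does not apply.
R6 applies: 28 − 3 = 25.
R7 applies: 25 − 1 = 24.
Level 24 exceeds the maximum of 19; capped at 19.
Final offense level: 19.
Criminal history: 0 prior points → Category 1 (0-9).
Level 19 falls in the 18-19 band.
Grid: Level 18-19 × Category 1 = 37-47 months.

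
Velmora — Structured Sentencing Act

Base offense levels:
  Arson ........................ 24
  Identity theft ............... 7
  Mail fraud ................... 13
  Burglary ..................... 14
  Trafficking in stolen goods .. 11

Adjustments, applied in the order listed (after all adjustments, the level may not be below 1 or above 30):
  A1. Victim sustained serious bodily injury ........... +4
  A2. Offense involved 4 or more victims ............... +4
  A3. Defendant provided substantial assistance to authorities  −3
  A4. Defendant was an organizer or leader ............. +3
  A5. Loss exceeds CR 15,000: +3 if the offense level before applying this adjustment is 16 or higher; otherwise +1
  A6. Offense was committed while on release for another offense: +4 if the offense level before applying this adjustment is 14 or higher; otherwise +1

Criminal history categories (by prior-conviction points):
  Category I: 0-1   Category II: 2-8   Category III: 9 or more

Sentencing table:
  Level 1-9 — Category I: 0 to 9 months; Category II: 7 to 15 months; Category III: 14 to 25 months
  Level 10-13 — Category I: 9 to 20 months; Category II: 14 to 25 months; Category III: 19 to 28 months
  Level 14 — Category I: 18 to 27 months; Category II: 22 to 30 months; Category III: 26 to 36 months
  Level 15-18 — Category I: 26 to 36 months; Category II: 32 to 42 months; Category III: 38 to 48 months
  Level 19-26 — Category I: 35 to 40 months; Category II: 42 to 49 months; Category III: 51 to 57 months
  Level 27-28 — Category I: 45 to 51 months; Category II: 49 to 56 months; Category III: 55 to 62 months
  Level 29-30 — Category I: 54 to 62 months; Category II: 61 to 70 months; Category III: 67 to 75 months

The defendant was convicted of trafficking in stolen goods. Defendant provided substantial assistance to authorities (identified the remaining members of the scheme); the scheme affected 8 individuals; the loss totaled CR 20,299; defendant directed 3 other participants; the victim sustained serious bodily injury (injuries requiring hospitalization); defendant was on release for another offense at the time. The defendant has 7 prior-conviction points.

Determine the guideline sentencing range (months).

42-49 months

Base offense level for trafficking in stolen goods: 11.
A1 applies: 11 + 4 = 15.
A2 applies: 15 + 4 = 19.
A3 applies: 19 − 3 = 16.
A4 applies: 16 + 3 = 19.
A5 applies (level before this adjustment is 19 ≥ 16, so +3): 19 + 3 = 22.
A6 applies (level before this adjustment is 22 ≥ 14, so +4): 22 + 4 = 26.
Final offense level: 26.
Criminal history: 7 prior points → Category II (2-8).
Level 26 falls in the 19-26 band.
Grid: Level 19-26 × Category II = 42-49 months.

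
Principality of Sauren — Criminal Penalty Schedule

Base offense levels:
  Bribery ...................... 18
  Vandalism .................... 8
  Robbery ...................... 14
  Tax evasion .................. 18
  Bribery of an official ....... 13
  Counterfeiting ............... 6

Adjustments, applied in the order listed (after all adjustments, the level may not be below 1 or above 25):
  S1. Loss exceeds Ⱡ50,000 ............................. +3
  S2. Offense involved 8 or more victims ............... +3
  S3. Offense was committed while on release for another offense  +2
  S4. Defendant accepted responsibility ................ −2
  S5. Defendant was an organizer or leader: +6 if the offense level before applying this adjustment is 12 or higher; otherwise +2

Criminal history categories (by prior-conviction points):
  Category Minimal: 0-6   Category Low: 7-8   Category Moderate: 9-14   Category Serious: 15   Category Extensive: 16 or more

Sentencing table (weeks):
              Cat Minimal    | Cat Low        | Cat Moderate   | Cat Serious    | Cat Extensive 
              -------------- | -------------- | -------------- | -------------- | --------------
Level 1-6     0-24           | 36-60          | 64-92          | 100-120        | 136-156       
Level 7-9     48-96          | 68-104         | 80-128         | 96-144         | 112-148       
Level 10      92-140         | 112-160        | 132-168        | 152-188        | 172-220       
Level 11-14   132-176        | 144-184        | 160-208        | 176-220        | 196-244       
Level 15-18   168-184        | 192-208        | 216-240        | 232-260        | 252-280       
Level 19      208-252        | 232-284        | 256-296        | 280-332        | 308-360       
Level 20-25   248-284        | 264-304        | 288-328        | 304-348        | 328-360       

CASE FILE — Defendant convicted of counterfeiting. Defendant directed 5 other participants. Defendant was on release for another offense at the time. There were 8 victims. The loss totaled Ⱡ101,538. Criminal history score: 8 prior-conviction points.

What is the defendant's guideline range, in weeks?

Base offense level for counterfeiting: 6.
S1 applies: 6 + 3 = 9.
S2 applies: 9 + 3 = 12.
S3 applies: 12 + 2 = 14.
S4 does not apply.
S5 applies (level before this adjustment is 14 ≥ 12, so +6): 14 + 6 = 20.
Final offense level: 20.
Criminal history: 8 prior points → Category Low (7-8).
Level 20 falls in the 20-25 band.
Grid: Level 20-25 × Category Low = 264-304 weeks.

264-304 weeks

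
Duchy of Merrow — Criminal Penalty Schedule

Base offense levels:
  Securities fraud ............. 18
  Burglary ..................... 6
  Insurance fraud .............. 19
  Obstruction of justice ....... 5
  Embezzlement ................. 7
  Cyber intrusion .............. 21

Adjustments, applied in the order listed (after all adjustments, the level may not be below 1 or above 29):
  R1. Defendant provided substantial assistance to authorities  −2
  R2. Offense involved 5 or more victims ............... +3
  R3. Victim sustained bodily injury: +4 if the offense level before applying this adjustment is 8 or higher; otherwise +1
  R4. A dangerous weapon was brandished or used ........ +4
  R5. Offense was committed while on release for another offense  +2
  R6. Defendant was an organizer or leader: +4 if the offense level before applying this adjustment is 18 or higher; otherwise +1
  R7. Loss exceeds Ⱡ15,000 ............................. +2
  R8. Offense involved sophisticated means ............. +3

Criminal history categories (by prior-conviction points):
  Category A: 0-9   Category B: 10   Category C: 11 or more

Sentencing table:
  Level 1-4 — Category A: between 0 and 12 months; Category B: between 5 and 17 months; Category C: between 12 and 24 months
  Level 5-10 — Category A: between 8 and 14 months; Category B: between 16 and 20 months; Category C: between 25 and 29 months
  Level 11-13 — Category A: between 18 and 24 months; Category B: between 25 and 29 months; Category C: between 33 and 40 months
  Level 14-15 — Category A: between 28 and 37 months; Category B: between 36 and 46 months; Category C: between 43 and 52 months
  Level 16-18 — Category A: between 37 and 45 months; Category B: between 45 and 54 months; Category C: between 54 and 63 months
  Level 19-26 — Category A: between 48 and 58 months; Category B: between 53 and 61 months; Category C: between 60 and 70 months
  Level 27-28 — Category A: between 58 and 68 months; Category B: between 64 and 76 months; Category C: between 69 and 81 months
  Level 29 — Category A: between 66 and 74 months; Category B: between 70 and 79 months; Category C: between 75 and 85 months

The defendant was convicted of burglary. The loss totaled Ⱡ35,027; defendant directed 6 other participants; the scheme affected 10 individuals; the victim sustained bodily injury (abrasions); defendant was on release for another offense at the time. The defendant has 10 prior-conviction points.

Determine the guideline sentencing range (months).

45-54 months

Base offense level for burglary: 6.
R1 does not apply.
R2 applies: 6 + 3 = 9.
R3 applies (level before this adjustment is 9 ≥ 8, so +4): 9 + 4 = 13.
R4 does not apply.
R5 applies: 13 + 2 = 15.
R6 applies (level before this adjustment is 15 < 18, so +1): 15 + 1 = 16.
R7 applies: 16 + 2 = 18.
Final offense level: 18.
Criminal history: 10 prior points → Category B (10).
Level 18 falls in the 16-18 band.
Grid: Level 16-18 × Category B = 45-54 months.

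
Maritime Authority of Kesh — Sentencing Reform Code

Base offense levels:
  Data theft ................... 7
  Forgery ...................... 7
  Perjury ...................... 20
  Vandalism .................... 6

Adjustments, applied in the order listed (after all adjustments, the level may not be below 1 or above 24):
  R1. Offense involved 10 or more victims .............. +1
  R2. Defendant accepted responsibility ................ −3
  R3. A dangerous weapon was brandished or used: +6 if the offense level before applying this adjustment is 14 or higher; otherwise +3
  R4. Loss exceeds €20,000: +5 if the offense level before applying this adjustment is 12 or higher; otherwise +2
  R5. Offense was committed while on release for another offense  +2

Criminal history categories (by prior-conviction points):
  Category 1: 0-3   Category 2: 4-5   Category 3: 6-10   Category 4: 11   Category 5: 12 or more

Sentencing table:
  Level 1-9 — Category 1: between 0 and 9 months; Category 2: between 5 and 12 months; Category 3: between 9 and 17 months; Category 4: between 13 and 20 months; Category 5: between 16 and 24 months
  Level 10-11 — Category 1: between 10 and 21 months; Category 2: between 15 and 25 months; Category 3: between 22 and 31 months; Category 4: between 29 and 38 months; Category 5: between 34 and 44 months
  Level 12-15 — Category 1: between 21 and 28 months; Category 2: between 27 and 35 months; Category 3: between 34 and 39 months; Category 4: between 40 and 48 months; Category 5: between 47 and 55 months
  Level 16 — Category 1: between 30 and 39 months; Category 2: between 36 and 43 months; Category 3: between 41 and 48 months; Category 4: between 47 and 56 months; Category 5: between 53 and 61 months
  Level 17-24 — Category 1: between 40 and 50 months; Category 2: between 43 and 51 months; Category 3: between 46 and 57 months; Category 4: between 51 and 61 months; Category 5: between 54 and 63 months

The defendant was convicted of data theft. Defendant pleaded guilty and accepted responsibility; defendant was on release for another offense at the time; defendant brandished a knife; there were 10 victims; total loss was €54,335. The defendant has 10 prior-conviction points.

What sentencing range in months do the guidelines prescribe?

Base offense level for data theft: 7.
R1 applies: 7 + 1 = 8.
R2 applies: 8 − 3 = 5.
R3 applies (level before this adjustment is 5 < 14, so +3): 5 + 3 = 8.
R4 applies (level before this adjustment is 8 < 12, so +2): 8 + 2 = 10.
R5 applies: 10 + 2 = 12.
Final offense level: 12.
Criminal history: 10 prior points → Category 3 (6-10).
Level 12 falls in the 12-15 band.
Grid: Level 12-15 × Category 3 = 34-39 months.

34-39 months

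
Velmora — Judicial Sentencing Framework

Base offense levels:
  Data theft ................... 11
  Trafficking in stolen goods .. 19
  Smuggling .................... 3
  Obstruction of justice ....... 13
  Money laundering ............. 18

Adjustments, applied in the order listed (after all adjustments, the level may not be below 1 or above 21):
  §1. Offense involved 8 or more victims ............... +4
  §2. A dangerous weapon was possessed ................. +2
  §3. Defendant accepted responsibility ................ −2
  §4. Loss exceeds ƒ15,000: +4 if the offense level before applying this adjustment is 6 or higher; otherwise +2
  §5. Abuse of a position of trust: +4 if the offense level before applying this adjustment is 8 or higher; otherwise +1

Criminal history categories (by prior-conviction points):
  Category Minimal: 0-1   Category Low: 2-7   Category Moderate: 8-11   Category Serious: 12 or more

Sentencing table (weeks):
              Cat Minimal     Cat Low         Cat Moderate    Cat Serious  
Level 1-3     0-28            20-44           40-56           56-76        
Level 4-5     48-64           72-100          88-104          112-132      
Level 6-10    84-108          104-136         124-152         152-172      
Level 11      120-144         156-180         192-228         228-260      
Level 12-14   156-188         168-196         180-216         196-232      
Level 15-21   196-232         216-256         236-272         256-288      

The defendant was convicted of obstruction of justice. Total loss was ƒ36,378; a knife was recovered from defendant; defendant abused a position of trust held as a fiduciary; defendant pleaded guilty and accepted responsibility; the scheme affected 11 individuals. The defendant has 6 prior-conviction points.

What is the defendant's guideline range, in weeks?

Base offense level for obstruction of justice: 13.
§1 applies: 13 + 4 = 17.
§2 applies: 17 + 2 = 19.
§3 applies: 19 − 2 = 17.
§4 applies (level before this adjustment is 17 ≥ 6, so +4): 17 + 4 = 21.
§5 applies (level before this adjustment is 21 ≥ 8, so +4): 21 + 4 = 25.
Level 25 exceeds the maximum of 21; capped at 21.
Final offense level: 21.
Criminal history: 6 prior points → Category Low (2-7).
Level 21 falls in the 15-21 band.
Grid: Level 15-21 × Category Low = 216-256 weeks.

216-256 weeks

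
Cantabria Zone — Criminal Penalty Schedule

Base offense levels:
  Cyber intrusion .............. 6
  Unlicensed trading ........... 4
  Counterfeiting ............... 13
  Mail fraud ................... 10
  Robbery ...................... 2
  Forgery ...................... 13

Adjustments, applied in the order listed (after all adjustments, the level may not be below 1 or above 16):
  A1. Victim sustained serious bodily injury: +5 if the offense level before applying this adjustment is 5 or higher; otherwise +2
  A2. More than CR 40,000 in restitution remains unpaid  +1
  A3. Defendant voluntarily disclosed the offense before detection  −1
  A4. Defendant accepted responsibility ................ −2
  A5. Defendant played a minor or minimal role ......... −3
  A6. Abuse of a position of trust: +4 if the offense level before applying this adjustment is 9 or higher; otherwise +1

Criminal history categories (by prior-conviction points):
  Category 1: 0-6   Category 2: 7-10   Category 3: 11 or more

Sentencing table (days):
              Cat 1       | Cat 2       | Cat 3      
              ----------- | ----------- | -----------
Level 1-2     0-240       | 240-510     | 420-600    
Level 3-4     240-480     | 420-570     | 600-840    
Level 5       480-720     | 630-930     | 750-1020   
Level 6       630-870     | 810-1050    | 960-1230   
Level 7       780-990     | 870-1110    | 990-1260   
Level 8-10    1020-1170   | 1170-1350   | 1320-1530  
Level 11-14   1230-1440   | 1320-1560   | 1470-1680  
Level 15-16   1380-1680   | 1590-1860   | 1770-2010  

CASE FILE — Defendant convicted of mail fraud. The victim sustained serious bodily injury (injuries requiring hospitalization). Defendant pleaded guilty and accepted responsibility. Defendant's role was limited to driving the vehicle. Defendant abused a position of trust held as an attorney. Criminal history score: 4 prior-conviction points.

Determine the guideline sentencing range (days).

Base offense level for mail fraud: 10.
A1 applies (level before this adjustment is 10 ≥ 5, so +5): 10 + 5 = 15.
A3 does not apply.
A4 applies: 15 − 2 = 13.
A5 applies: 13 − 3 = 10.
A6 applies (level before this adjustment is 10 ≥ 9, so +4): 10 + 4 = 14.
Final offense level: 14.
Criminal history: 4 prior points → Category 1 (0-6).
Level 14 falls in the 11-14 band.
Grid: Level 11-14 × Category 1 = 1230-1440 days.

1230-1440 days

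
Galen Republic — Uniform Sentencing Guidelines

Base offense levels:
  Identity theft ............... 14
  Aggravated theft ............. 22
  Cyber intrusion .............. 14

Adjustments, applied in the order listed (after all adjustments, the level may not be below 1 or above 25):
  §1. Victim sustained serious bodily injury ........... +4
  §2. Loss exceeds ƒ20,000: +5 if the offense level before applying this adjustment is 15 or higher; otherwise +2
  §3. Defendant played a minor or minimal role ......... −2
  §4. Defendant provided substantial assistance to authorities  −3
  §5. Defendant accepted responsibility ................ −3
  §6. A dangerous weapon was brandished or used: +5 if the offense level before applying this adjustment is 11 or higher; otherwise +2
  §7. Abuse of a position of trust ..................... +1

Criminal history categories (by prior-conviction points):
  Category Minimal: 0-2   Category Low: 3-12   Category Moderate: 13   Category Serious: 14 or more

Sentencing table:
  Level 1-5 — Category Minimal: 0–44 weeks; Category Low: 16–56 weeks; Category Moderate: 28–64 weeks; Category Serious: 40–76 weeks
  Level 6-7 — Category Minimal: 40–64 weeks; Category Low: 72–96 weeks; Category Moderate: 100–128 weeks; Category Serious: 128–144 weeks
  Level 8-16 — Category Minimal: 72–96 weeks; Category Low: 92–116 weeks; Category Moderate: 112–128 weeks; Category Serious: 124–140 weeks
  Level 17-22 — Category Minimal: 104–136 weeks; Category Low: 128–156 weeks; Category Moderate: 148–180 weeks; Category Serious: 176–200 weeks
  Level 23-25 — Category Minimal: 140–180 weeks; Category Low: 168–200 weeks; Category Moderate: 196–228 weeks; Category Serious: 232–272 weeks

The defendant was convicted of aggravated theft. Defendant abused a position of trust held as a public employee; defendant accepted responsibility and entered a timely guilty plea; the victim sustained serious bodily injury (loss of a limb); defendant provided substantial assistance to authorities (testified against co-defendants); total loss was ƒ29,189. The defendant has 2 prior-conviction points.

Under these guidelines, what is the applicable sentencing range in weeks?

140-180 weeks

Base offense level for aggravated theft: 22.
§1 applies: 22 + 4 = 26.
§2 applies (level before this adjustment is 26 ≥ 15, so +5): 26 + 5 = 31.
§4 applies: 31 − 3 = 28.
§5 applies: 28 − 3 = 25.
§6 does not apply.
§7 applies: 25 + 1 = 26.
Level 26 exceeds the maximum of 25; capped at 25.
Final offense level: 25.
Criminal history: 2 prior points → Category Minimal (0-2).
Level 25 falls in the 23-25 band.
Grid: Level 23-25 × Category Minimal = 140-180 weeks.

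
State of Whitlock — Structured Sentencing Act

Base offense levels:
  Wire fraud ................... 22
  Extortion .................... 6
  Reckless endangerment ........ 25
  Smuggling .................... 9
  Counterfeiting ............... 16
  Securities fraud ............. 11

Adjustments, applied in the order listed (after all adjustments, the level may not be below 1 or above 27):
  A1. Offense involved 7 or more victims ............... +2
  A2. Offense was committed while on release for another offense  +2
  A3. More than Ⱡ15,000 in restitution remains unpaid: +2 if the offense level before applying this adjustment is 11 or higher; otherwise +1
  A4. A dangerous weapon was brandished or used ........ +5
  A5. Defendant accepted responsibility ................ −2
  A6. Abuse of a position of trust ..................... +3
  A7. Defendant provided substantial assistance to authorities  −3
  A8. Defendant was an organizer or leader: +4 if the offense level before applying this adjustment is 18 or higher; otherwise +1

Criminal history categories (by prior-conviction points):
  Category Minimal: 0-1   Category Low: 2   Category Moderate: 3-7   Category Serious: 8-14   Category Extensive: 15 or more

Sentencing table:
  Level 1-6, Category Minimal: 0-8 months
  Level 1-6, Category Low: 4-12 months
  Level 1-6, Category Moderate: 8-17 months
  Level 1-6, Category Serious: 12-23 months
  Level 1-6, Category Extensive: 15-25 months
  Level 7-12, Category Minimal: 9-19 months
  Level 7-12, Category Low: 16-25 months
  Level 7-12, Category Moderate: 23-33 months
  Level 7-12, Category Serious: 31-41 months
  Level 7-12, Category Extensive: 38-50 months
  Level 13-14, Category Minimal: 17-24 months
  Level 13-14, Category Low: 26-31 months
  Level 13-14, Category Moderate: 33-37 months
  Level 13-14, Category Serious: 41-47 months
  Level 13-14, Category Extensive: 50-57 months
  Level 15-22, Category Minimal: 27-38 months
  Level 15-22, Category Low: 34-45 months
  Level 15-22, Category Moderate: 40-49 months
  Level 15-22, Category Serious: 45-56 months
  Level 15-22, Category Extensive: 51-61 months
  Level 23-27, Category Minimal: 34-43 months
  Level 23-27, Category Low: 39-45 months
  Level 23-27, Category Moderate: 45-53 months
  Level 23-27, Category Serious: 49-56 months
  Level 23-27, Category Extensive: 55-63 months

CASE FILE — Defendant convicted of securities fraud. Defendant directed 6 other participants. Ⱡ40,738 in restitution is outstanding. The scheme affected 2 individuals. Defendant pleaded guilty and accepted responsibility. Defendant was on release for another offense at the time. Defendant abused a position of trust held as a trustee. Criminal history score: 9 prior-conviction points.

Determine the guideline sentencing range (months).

Base offense level for securities fraud: 11.
A2 applies: 11 + 2 = 13.
A3 applies (level before this adjustment is 13 ≥ 11, so +2): 13 + 2 = 15.
A5 applies: 15 − 2 = 13.
A6 applies: 13 + 3 = 16.
A7 does not apply.
A8 applies (level before this adjustment is 16 < 18, so +1): 16 + 1 = 17.
Final offense level: 17.
Criminal history: 9 prior points → Category Serious (8-14).
Level 17 falls in the 15-22 band.
Grid: Level 15-22 × Category Serious = 45-56 months.

45-56 months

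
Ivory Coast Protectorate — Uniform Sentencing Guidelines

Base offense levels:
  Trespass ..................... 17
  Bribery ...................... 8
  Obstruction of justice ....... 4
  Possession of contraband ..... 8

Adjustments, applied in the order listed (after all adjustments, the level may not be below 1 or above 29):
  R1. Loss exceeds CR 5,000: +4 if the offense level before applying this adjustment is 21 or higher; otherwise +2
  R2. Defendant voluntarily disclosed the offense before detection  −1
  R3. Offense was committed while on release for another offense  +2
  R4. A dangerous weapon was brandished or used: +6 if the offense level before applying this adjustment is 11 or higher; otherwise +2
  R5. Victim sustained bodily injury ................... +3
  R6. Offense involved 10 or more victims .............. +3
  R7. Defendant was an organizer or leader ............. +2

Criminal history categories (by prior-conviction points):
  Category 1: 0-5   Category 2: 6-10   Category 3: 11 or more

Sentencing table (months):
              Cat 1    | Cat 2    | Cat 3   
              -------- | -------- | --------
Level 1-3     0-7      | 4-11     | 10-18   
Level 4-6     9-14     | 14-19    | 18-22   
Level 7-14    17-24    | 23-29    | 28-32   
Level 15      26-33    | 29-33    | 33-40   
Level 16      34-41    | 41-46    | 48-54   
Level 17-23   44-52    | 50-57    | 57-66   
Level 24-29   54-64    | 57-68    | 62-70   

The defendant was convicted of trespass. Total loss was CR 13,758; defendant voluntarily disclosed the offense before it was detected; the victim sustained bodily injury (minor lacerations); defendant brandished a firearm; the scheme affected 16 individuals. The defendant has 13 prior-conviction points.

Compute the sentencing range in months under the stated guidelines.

Base offense level for trespass: 17.
R1 applies (level before this adjustment is 17 < 21, so +2): 17 + 2 = 19.
R2 applies: 19 − 1 = 18.
R4 applies (level before this adjustment is 18 ≥ 11, so +6): 18 + 6 = 24.
R5 applies: 24 + 3 = 27.
R6 applies: 27 + 3 = 30.
Level 30 exceeds the maximum of 29; capped at 29.
Final offense level: 29.
Criminal history: 13 prior points → Category 3 (11+).
Level 29 falls in the 24-29 band.
Grid: Level 24-29 × Category 3 = 62-70 months.

62-70 months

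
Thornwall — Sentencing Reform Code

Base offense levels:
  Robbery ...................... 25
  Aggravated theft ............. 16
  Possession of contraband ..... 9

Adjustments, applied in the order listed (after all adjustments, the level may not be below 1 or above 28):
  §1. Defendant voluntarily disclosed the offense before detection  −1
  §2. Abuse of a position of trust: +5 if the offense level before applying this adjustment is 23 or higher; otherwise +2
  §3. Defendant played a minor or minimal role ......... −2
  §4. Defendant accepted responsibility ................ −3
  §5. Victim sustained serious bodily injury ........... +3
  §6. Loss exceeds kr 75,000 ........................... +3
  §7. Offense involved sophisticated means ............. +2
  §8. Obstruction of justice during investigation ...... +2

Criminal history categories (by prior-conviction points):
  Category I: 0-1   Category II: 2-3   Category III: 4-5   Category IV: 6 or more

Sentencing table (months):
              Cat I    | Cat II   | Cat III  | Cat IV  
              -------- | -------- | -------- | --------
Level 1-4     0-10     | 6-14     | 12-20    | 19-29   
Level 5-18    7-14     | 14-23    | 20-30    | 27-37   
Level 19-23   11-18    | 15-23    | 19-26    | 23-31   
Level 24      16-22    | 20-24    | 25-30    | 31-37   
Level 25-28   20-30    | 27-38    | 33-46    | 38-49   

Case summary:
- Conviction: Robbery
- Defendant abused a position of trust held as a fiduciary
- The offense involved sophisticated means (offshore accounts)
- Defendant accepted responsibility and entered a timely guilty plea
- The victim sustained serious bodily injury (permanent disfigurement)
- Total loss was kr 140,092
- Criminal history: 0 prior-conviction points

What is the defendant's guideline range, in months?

20-30 months

Base offense level for robbery: 25.
§2 applies (level before this adjustment is 25 ≥ 23, so +5): 25 + 5 = 30.
§3 does not apply.
§4 applies: 30 − 3 = 27.
§5 applies: 27 + 3 = 30.
§6 applies: 30 + 3 = 33.
§7 applies: 33 + 2 = 35.
Level 35 exceeds the maximum of 28; capped at 28.
Final offense level: 28.
Criminal history: 0 prior points → Category I (0-1).
Level 28 falls in the 25-28 band.
Grid: Level 25-28 × Category I = 20-30 months.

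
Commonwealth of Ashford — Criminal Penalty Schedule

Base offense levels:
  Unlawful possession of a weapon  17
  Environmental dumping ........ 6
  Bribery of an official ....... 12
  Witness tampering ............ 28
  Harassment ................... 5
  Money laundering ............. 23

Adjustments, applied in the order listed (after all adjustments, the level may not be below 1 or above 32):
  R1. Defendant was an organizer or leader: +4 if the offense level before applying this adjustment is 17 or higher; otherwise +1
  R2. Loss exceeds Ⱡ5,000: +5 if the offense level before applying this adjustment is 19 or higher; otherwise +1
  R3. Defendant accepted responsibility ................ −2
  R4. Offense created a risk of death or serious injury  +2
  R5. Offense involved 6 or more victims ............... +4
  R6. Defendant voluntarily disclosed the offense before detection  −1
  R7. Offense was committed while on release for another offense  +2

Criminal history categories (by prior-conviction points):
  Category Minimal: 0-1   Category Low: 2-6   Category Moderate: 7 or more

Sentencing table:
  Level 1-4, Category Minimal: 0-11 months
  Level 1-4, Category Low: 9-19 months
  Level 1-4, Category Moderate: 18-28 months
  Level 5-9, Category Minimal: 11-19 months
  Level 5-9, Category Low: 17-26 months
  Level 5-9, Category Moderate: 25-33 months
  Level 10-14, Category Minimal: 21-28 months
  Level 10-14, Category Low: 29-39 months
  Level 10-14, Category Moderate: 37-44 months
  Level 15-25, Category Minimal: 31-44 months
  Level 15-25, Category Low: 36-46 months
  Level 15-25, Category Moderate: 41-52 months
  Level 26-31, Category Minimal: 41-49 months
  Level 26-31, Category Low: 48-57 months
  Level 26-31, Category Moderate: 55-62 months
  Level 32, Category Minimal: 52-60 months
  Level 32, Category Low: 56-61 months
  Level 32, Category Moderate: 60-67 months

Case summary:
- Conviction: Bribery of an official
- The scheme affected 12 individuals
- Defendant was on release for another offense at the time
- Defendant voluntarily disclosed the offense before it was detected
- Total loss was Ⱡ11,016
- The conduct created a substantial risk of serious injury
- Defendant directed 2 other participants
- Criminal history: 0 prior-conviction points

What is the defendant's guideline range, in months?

31-44 months

Base offense level for bribery of an official: 12.
R1 applies (level before this adjustment is 12 < 17, so +1): 12 + 1 = 13.
R2 applies (level before this adjustment is 13 < 19, so +1): 13 + 1 = 14.
R3 does not apply.
R4 applies: 14 + 2 = 16.
R5 applies: 16 + 4 = 20.
R6 applies: 20 − 1 = 19.
R7 applies: 19 + 2 = 21.
Final offense level: 21.
Criminal history: 0 prior points → Category Minimal (0-1).
Level 21 falls in the 15-25 band.
Grid: Level 15-25 × Category Minimal = 31-44 months.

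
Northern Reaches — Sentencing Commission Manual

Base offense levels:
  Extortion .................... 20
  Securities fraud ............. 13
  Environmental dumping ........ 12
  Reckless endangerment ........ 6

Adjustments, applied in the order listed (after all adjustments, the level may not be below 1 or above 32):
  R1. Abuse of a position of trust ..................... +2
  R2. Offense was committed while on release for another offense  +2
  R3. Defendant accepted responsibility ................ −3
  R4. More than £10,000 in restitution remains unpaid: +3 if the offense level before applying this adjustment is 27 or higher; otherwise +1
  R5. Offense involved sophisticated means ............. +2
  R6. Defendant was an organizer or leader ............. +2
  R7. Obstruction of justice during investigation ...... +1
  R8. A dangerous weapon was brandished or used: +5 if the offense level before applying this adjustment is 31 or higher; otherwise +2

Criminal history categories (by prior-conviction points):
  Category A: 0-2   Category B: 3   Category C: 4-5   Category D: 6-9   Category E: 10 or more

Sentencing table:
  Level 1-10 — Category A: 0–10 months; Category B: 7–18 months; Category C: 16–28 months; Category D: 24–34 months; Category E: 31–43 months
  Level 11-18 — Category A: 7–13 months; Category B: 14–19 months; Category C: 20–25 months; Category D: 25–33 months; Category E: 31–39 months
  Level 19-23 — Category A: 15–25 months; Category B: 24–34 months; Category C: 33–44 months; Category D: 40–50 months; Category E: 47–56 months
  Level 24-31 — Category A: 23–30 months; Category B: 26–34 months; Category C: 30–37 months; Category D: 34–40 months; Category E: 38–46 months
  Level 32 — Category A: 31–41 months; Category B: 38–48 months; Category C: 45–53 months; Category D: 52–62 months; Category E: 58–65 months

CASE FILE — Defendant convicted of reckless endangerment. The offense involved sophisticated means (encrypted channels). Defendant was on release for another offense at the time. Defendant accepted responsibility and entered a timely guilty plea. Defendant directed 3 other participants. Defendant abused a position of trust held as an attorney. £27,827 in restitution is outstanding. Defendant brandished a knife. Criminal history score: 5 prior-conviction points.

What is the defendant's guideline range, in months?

Base offense level for reckless endangerment: 6.
R1 applies: 6 + 2 = 8.
R2 applies: 8 + 2 = 10.
R3 applies: 10 − 3 = 7.
R4 applies (level before this adjustment is 7 < 27, so +1): 7 + 1 = 8.
R5 applies: 8 + 2 = 10.
R6 applies: 10 + 2 = 12.
R8 applies (level before this adjustment is 12 < 31, so +2): 12 + 2 = 14.
Final offense level: 14.
Criminal history: 5 prior points → Category C (4-5).
Level 14 falls in the 11-18 band.
Grid: Level 11-18 × Category C = 20-25 months.

20-25 months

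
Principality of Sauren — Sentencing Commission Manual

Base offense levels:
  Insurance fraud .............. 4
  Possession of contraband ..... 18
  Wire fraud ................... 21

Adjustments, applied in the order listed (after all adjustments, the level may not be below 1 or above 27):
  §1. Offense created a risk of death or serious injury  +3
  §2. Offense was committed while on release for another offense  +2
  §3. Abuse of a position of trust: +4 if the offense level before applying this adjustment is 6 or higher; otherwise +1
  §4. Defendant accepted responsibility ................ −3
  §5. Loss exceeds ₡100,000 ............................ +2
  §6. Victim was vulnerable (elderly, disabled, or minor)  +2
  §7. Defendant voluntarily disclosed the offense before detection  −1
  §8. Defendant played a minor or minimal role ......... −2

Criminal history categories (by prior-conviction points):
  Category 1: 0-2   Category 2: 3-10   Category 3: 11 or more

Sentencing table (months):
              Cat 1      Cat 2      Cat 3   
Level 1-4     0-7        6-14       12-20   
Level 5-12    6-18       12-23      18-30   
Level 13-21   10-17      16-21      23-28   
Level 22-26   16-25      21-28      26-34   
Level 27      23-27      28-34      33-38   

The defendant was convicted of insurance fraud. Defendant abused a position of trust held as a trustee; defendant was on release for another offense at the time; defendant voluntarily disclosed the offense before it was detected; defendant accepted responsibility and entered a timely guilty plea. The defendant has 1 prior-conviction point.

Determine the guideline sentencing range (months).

6-18 months

Base offense level for insurance fraud: 4.
§2 applies: 4 + 2 = 6.
§3 applies (level before this adjustment is 6 ≥ 6, so +4): 6 + 4 = 10.
§4 applies: 10 − 3 = 7.
§6 does not apply.
§7 applies: 7 − 1 = 6.
§8 does not apply.
Final offense level: 6.
Criminal history: 1 prior point → Category 1 (0-2).
Level 6 falls in the 5-12 band.
Grid: Level 5-12 × Category 1 = 6-18 months.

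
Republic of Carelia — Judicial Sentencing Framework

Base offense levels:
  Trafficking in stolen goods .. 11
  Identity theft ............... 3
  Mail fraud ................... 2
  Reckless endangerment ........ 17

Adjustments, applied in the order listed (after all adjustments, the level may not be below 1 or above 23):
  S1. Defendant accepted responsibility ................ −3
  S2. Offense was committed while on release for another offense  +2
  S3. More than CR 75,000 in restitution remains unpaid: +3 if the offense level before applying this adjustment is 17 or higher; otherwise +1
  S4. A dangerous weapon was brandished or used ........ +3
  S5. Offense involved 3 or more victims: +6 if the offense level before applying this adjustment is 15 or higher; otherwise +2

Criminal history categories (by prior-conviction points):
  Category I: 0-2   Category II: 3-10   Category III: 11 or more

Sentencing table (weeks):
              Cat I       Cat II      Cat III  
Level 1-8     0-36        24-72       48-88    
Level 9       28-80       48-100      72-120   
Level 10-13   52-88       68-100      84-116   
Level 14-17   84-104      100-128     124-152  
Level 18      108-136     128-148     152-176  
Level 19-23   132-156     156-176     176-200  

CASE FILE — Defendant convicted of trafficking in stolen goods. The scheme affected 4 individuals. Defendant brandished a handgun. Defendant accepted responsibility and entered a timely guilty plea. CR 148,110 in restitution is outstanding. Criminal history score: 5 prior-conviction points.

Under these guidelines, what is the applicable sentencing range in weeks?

100-128 weeks

Base offense level for trafficking in stolen goods: 11.
S1 applies: 11 − 3 = 8.
S3 applies (level before this adjustment is 8 < 17, so +1): 8 + 1 = 9.
S4 applies: 9 + 3 = 12.
S5 applies (level before this adjustment is 12 < 15, so +2): 12 + 2 = 14.
Final offense level: 14.
Criminal history: 5 prior points → Category II (3-10).
Level 14 falls in the 14-17 band.
Grid: Level 14-17 × Category II = 100-128 weeks.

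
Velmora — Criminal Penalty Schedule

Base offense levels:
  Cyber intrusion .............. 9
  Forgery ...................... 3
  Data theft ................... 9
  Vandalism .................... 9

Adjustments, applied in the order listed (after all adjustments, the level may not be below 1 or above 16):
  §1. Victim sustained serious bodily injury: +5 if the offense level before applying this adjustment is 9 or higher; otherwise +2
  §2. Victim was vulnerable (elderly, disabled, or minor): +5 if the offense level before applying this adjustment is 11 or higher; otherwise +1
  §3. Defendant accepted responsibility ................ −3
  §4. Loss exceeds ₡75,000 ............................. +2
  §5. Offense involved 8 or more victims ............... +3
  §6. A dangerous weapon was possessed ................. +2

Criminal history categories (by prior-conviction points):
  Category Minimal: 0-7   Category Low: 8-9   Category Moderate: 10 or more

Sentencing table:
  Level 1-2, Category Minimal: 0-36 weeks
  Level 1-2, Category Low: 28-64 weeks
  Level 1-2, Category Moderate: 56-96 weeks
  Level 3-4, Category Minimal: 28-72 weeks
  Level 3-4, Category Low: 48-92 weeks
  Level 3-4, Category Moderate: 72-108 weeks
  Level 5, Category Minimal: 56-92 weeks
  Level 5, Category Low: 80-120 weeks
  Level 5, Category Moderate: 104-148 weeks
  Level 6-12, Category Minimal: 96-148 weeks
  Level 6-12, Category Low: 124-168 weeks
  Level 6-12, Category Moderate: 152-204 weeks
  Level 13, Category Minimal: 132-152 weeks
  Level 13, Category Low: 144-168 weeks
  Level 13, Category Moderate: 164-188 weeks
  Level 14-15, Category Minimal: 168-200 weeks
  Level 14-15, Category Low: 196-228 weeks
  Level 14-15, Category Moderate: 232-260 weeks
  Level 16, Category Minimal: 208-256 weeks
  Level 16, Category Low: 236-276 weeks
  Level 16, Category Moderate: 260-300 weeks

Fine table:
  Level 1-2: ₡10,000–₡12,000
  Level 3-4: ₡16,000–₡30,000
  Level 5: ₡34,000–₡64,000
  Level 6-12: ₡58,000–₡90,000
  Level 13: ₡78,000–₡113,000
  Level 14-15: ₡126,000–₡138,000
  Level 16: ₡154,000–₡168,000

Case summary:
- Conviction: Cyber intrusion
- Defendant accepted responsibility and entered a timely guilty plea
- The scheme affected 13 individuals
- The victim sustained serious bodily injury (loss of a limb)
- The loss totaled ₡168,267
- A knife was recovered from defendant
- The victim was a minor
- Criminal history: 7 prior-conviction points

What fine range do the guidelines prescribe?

Base offense level for cyber intrusion: 9.
§1 applies (level before this adjustment is 9 ≥ 9, so +5): 9 + 5 = 14.
§2 applies (level before this adjustment is 14 ≥ 11, so +5): 14 + 5 = 19.
§3 applies: 19 − 3 = 16.
§4 applies: 16 + 2 = 18.
§5 applies: 18 + 3 = 21.
§6 applies: 21 + 2 = 23.
Level 23 exceeds the maximum of 16; capped at 16.
Final offense level: 16.
Level 16 falls in the 16 band.
Fine table: Level 16 → ₡154,000–₡168,000.

₡154,000–₡168,000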